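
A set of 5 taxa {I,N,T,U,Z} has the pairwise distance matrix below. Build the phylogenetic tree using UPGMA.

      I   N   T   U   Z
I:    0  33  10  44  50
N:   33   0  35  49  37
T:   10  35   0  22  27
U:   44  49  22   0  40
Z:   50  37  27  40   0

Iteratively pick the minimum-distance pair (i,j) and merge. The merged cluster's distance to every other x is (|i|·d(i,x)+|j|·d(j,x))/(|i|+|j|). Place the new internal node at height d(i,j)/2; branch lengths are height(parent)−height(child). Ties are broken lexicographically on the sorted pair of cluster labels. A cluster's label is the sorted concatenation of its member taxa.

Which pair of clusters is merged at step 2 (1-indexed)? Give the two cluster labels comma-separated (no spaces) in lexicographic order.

IT,U

1. join I+T (d=10) ⇒ IT; edges |I|=5, |T|=5
  updated: d(IT,N)=34, d(IT,U)=33, d(IT,Z)=77/2
2. join IT+U (d=33) ⇒ ITU; edges |IT|=23/2, |U|=33/2
  updated: d(ITU,N)=39, d(ITU,Z)=39
3. join N+Z (d=37) ⇒ NZ; edges |N|=37/2, |Z|=37/2
  updated: d(ITU,NZ)=39
4. join ITU+NZ (d=39) ⇒ INTUZ; edges |ITU|=3, |NZ|=1
final tree: (((I:5,T:5):23/2,U:33/2):3,(N:37/2,Z:37/2):1)
total length: 79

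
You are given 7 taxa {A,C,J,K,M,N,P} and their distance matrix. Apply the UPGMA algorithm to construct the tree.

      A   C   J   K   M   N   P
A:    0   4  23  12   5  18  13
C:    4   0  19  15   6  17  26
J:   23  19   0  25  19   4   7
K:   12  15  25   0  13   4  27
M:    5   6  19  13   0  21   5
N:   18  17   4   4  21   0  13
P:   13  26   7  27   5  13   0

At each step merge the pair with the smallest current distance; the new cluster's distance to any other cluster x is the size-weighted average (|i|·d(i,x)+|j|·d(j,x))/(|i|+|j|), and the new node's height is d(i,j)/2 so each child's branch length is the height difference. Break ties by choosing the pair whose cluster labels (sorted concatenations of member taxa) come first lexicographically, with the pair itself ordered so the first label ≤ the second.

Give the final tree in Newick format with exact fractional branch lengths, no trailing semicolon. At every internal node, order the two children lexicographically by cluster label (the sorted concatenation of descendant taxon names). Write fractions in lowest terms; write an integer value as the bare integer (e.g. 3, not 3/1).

(((A:2,C:2):17/4,(M:5/2,P:5/2):15/4):9/4,((J:2,N:2):21/4,K:29/4):5/4)

step 1: merge (A,C) at d=4; branch lengths A→2, C→2; new cluster AC
  updated: d(AC,J)=21, d(AC,K)=27/2, d(AC,M)=11/2, d(AC,N)=35/2, d(AC,P)=39/2
step 2: merge (J,N) at d=4; branch lengths J→2, N→2; new cluster JN
  updated: d(AC,JN)=77/4, d(JN,K)=29/2, d(JN,M)=20, d(JN,P)=10
step 3: merge (M,P) at d=5; branch lengths M→5/2, P→5/2; new cluster MP
  updated: d(AC,MP)=25/2, d(JN,MP)=15, d(K,MP)=20
step 4: merge (AC,MP) at d=25/2; branch lengths AC→17/4, MP→15/4; new cluster ACMP
  updated: d(ACMP,JN)=137/8, d(ACMP,K)=67/4
step 5: merge (JN,K) at d=29/2; branch lengths JN→21/4, K→29/4; new cluster JKN
  updated: d(ACMP,JKN)=17
step 6: merge (ACMP,JKN) at d=17; branch lengths ACMP→9/4, JKN→5/4; new cluster ACJKMNP
final tree: (((A:2,C:2):17/4,(M:5/2,P:5/2):15/4):9/4,((J:2,N:2):21/4,K:29/4):5/4)
total length: 37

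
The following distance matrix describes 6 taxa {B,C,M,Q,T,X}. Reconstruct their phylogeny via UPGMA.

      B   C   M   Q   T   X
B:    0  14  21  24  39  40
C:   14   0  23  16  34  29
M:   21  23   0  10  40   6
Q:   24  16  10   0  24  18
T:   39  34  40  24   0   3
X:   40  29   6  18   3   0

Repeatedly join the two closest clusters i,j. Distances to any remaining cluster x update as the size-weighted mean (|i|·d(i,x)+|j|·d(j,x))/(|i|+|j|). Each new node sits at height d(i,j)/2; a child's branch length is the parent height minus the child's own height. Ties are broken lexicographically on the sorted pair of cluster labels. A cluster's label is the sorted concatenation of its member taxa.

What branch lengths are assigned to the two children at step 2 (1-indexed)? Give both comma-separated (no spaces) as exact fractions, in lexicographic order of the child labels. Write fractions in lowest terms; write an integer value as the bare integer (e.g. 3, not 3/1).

iteration 1: select T,X (d=3); attach at lengths (3/2, 3/2); label the merged cluster TX
  updated: d(B,TX)=79/2, d(C,TX)=63/2, d(M,TX)=23, d(Q,TX)=21
iteration 2: select M,Q (d=10); attach at lengths (5, 5); label the merged cluster MQ
  updated: d(B,MQ)=45/2, d(C,MQ)=39/2, d(MQ,TX)=22
iteration 3: select B,C (d=14); attach at lengths (7, 7); label the merged cluster BC
  updated: d(BC,MQ)=21, d(BC,TX)=71/2
iteration 4: select BC,MQ (d=21); attach at lengths (7/2, 11/2); label the merged cluster BCMQ
  updated: d(BCMQ,TX)=115/4
iteration 5: select BCMQ,TX (d=115/4); attach at lengths (31/8, 103/8); label the merged cluster BCMQTX
final tree: (((B:7,C:7):7/2,(M:5,Q:5):11/2):31/8,(T:3/2,X:3/2):103/8)
total length: 211/4

5,5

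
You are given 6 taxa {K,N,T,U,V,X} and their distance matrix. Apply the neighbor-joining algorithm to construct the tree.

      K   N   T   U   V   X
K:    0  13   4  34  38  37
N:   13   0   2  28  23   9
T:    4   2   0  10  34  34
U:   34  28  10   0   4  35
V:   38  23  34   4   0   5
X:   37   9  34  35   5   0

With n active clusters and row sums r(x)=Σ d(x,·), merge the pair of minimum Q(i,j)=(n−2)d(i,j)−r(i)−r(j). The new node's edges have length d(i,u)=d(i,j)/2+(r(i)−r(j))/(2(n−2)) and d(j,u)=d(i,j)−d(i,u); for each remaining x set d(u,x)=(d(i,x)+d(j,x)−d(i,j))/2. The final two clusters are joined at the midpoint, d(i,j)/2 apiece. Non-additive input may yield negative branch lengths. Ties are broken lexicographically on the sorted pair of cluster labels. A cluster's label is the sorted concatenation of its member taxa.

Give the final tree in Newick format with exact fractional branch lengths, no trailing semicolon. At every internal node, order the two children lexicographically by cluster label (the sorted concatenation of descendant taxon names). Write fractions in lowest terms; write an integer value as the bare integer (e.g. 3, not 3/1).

(((K:131/16,T:-67/16):83/16,N:5/16):191/32,(U:43/6,(V:1/2,X:9/2):59/6):191/32)

1. join V+X (d=5, Q=-204) ⇒ VX; edges |V|=1/2, |X|=9/2
  updated: d(K,VX)=35, d(N,VX)=27/2, d(T,VX)=63/2, d(U,VX)=17
2. join U+VX (d=17, Q=-135) ⇒ UVX; edges |U|=43/6, |VX|=59/6
  updated: d(K,UVX)=26, d(N,UVX)=49/4, d(T,UVX)=49/4
3. join K+T (d=4, Q=-213/4) ⇒ KT; edges |K|=131/16, |T|=-67/16
  updated: d(KT,N)=11/2, d(KT,UVX)=137/8
4. join KT+N (d=11/2, Q=-279/8) ⇒ KNT; edges |KT|=83/16, |N|=5/16
  updated: d(KNT,UVX)=191/16
5. join KNT+UVX (d=191/16) ⇒ KNTUVX; edges |KNT|=191/32, |UVX|=191/32
final tree: (((K:131/16,T:-67/16):83/16,N:5/16):191/32,(U:43/6,(V:1/2,X:9/2):59/6):191/32)
total length: 695/16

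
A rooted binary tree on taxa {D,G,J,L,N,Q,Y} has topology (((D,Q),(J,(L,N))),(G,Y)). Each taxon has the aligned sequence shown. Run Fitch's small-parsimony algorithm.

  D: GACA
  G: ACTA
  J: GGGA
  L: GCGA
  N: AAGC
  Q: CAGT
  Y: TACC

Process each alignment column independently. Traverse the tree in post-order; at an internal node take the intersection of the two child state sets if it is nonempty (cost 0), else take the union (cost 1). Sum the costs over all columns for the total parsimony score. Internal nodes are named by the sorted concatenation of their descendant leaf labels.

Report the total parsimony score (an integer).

[col 0] DQ: children D:{G}, Q:{C} ∪→ {C,G}; cost 1
[col 0] LN: children L:{G}, N:{A} ∪→ {A,G}; cost 1
[col 0] JLN: children J:{G}, LN:{A,G} ∩→ {G}; cost 0
[col 0] DJLNQ: children DQ:{C,G}, JLN:{G} ∩→ {G}; cost 0
[col 0] GY: children G:{A}, Y:{T} ∪→ {A,T}; cost 1
[col 0] DGJLNQY: children DJLNQ:{G}, GY:{A,T} ∪→ {A,G,T}; cost 1
[col 1] DQ: children D:{A}, Q:{A} ∩→ {A}; cost 0
[col 1] LN: children L:{C}, N:{A} ∪→ {A,C}; cost 1
[col 1] JLN: children J:{G}, LN:{A,C} ∪→ {A,C,G}; cost 1
[col 1] DJLNQ: children DQ:{A}, JLN:{A,C,G} ∩→ {A}; cost 0
[col 1] GY: children G:{C}, Y:{A} ∪→ {A,C}; cost 1
[col 1] DGJLNQY: children DJLNQ:{A}, GY:{A,C} ∩→ {A}; cost 0
[col 2] DQ: children D:{C}, Q:{G} ∪→ {C,G}; cost 1
[col 2] LN: children L:{G}, N:{G} ∩→ {G}; cost 0
[col 2] JLN: children J:{G}, LN:{G} ∩→ {G}; cost 0
[col 2] DJLNQ: children DQ:{C,G}, JLN:{G} ∩→ {G}; cost 0
[col 2] GY: children G:{T}, Y:{C} ∪→ {C,T}; cost 1
[col 2] DGJLNQY: children DJLNQ:{G}, GY:{C,T} ∪→ {C,G,T}; cost 1
[col 3] DQ: children D:{A}, Q:{T} ∪→ {A,T}; cost 1
[col 3] LN: children L:{A}, N:{C} ∪→ {A,C}; cost 1
[col 3] JLN: children J:{A}, LN:{A,C} ∩→ {A}; cost 0
[col 3] DJLNQ: children DQ:{A,T}, JLN:{A} ∩→ {A}; cost 0
[col 3] GY: children G:{A}, Y:{C} ∪→ {A,C}; cost 1
[col 3] DGJLNQY: children DJLNQ:{A}, GY:{A,C} ∩→ {A}; cost 0
per-site changes: [4, 3, 3, 3]; total = 13

13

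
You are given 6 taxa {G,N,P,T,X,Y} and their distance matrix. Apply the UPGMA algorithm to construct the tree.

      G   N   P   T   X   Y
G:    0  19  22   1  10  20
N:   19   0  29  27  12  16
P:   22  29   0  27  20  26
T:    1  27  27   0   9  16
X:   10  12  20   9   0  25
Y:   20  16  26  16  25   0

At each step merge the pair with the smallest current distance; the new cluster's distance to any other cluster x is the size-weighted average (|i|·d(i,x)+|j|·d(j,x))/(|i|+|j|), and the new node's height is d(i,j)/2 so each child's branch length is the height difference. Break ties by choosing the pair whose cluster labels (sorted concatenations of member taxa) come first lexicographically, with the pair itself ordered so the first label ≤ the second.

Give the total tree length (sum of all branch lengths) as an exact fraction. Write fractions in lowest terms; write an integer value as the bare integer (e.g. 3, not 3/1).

1439/30

step 1: merge (G,T) at d=1; branch lengths G→1/2, T→1/2; new cluster GT
  updated: d(GT,N)=23, d(GT,P)=49/2, d(GT,X)=19/2, d(GT,Y)=18
step 2: merge (GT,X) at d=19/2; branch lengths GT→17/4, X→19/4; new cluster GTX
  updated: d(GTX,N)=58/3, d(GTX,P)=23, d(GTX,Y)=61/3
step 3: merge (N,Y) at d=16; branch lengths N→8, Y→8; new cluster NY
  updated: d(GTX,NY)=119/6, d(NY,P)=55/2
step 4: merge (GTX,NY) at d=119/6; branch lengths GTX→31/6, NY→23/12; new cluster GNTXY
  updated: d(GNTXY,P)=124/5
step 5: merge (GNTXY,P) at d=124/5; branch lengths GNTXY→149/60, P→62/5; new cluster GNPTXY
final tree: ((((G:1/2,T:1/2):17/4,X:19/4):31/6,(N:8,Y:8):23/12):149/60,P:62/5)
total length: 1439/30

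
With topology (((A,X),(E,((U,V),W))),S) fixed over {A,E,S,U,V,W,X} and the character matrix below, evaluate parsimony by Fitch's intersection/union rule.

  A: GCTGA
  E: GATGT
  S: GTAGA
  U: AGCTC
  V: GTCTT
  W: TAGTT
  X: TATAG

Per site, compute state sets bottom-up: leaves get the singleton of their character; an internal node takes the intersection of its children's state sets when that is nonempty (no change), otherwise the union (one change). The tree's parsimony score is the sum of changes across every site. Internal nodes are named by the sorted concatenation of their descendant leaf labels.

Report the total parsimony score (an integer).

[col 0] AX: children A:{G}, X:{T} ∪→ {G,T}; cost 1
[col 0] UV: children U:{A}, V:{G} ∪→ {A,G}; cost 1
[col 0] UVW: children UV:{A,G}, W:{T} ∪→ {A,G,T}; cost 1
[col 0] EUVW: children E:{G}, UVW:{A,G,T} ∩→ {G}; cost 0
[col 0] AEUVWX: children AX:{G,T}, EUVW:{G} ∩→ {G}; cost 0
[col 0] AESUVWX: children AEUVWX:{G}, S:{G} ∩→ {G}; cost 0
[col 1] AX: children A:{C}, X:{A} ∪→ {A,C}; cost 1
[col 1] UV: children U:{G}, V:{T} ∪→ {G,T}; cost 1
[col 1] UVW: children UV:{G,T}, W:{A} ∪→ {A,G,T}; cost 1
[col 1] EUVW: children E:{A}, UVW:{A,G,T} ∩→ {A}; cost 0
[col 1] AEUVWX: children AX:{A,C}, EUVW:{A} ∩→ {A}; cost 0
[col 1] AESUVWX: children AEUVWX:{A}, S:{T} ∪→ {A,T}; cost 1
[col 2] AX: children A:{T}, X:{T} ∩→ {T}; cost 0
[col 2] UV: children U:{C}, V:{C} ∩→ {C}; cost 0
[col 2] UVW: children UV:{C}, W:{G} ∪→ {C,G}; cost 1
[col 2] EUVW: children E:{T}, UVW:{C,G} ∪→ {C,G,T}; cost 1
[col 2] AEUVWX: children AX:{T}, EUVW:{C,G,T} ∩→ {T}; cost 0
[col 2] AESUVWX: children AEUVWX:{T}, S:{A} ∪→ {A,T}; cost 1
[col 3] AX: children A:{G}, X:{A} ∪→ {A,G}; cost 1
[col 3] UV: children U:{T}, V:{T} ∩→ {T}; cost 0
[col 3] UVW: children UV:{T}, W:{T} ∩→ {T}; cost 0
[col 3] EUVW: children E:{G}, UVW:{T} ∪→ {G,T}; cost 1
[col 3] AEUVWX: children AX:{A,G}, EUVW:{G,T} ∩→ {G}; cost 0
[col 3] AESUVWX: children AEUVWX:{G}, S:{G} ∩→ {G}; cost 0
[col 4] AX: children A:{A}, X:{G} ∪→ {A,G}; cost 1
[col 4] UV: children U:{C}, V:{T} ∪→ {C,T}; cost 1
[col 4] UVW: children UV:{C,T}, W:{T} ∩→ {T}; cost 0
[col 4] EUVW: children E:{T}, UVW:{T} ∩→ {T}; cost 0
[col 4] AEUVWX: children AX:{A,G}, EUVW:{T} ∪→ {A,G,T}; cost 1
[col 4] AESUVWX: children AEUVWX:{A,G,T}, S:{A} ∩→ {A}; cost 0
per-site changes: [3, 4, 3, 2, 3]; total = 15

15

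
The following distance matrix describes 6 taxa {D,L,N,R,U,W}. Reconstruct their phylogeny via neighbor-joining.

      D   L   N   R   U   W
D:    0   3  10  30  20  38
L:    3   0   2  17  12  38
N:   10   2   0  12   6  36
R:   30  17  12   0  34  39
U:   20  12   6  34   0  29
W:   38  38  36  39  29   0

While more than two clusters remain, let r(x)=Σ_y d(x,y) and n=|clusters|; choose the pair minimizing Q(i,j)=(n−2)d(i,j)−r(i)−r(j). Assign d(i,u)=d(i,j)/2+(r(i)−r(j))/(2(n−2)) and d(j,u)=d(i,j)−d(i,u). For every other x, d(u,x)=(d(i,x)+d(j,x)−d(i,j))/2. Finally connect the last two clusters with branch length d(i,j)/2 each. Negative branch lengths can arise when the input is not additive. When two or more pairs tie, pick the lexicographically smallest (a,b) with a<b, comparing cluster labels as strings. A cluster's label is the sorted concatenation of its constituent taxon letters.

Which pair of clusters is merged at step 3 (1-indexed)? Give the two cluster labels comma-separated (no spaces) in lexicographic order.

1. join U+W (d=29, Q=-165) ⇒ UW; edges |U|=37/8, |W|=195/8
  updated: d(D,UW)=29/2, d(L,UW)=21/2, d(N,UW)=13/2, d(R,UW)=22
2. join D+L (d=3, Q=-81) ⇒ DL; edges |D|=17/3, |L|=-8/3
  updated: d(DL,N)=9/2, d(DL,R)=22, d(DL,UW)=11
3. join DL+UW (d=11, Q=-55) ⇒ DLUW; edges |DL|=5, |UW|=6
  updated: d(DLUW,N)=0, d(DLUW,R)=33/2
4. join DLUW+N (d=0, Q=-57/2) ⇒ DLNUW; edges |DLUW|=9/4, |N|=-9/4
  updated: d(DLNUW,R)=57/4
5. join DLNUW+R (d=57/4) ⇒ DLNRUW; edges |DLNUW|=57/8, |R|=57/8
final tree: ((((D:17/3,L:-8/3):5,(U:37/8,W:195/8):6):9/4,N:-9/4):57/8,R:57/8)
total length: 229/4

DL,UW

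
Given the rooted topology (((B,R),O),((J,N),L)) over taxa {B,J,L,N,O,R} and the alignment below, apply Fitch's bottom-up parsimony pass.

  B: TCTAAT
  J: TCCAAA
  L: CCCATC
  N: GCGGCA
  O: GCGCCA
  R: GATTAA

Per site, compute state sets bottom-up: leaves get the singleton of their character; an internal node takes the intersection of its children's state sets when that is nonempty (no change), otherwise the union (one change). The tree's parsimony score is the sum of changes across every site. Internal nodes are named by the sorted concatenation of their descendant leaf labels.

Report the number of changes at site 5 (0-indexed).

site 0, node BR: B={T} ∪ R={G} → {G,T} (+1)
site 0, node BOR: BR={G,T} ∩ O={G} → {G} (+0)
site 0, node JN: J={T} ∪ N={G} → {G,T} (+1)
site 0, node JLN: JN={G,T} ∪ L={C} → {C,G,T} (+1)
site 0, node BJLNOR: BOR={G} ∩ JLN={C,G,T} → {G} (+0)
site 1, node BR: B={C} ∪ R={A} → {A,C} (+1)
site 1, node BOR: BR={A,C} ∩ O={C} → {C} (+0)
site 1, node JN: J={C} ∩ N={C} → {C} (+0)
site 1, node JLN: JN={C} ∩ L={C} → {C} (+0)
site 1, node BJLNOR: BOR={C} ∩ JLN={C} → {C} (+0)
site 2, node BR: B={T} ∩ R={T} → {T} (+0)
site 2, node BOR: BR={T} ∪ O={G} → {G,T} (+1)
site 2, node JN: J={C} ∪ N={G} → {C,G} (+1)
site 2, node JLN: JN={C,G} ∩ L={C} → {C} (+0)
site 2, node BJLNOR: BOR={G,T} ∪ JLN={C} → {C,G,T} (+1)
site 3, node BR: B={A} ∪ R={T} → {A,T} (+1)
site 3, node BOR: BR={A,T} ∪ O={C} → {A,C,T} (+1)
site 3, node JN: J={A} ∪ N={G} → {A,G} (+1)
site 3, node JLN: JN={A,G} ∩ L={A} → {A} (+0)
site 3, node BJLNOR: BOR={A,C,T} ∩ JLN={A} → {A} (+0)
site 4, node BR: B={A} ∩ R={A} → {A} (+0)
site 4, node BOR: BR={A} ∪ O={C} → {A,C} (+1)
site 4, node JN: J={A} ∪ N={C} → {A,C} (+1)
site 4, node JLN: JN={A,C} ∪ L={T} → {A,C,T} (+1)
site 4, node BJLNOR: BOR={A,C} ∩ JLN={A,C,T} → {A,C} (+0)
site 5, node BR: B={T} ∪ R={A} → {A,T} (+1)
site 5, node BOR: BR={A,T} ∩ O={A} → {A} (+0)
site 5, node JN: J={A} ∩ N={A} → {A} (+0)
site 5, node JLN: JN={A} ∪ L={C} → {A,C} (+1)
site 5, node BJLNOR: BOR={A} ∩ JLN={A,C} → {A} (+0)
per-site changes: [3, 1, 3, 3, 3, 2]; total = 15

2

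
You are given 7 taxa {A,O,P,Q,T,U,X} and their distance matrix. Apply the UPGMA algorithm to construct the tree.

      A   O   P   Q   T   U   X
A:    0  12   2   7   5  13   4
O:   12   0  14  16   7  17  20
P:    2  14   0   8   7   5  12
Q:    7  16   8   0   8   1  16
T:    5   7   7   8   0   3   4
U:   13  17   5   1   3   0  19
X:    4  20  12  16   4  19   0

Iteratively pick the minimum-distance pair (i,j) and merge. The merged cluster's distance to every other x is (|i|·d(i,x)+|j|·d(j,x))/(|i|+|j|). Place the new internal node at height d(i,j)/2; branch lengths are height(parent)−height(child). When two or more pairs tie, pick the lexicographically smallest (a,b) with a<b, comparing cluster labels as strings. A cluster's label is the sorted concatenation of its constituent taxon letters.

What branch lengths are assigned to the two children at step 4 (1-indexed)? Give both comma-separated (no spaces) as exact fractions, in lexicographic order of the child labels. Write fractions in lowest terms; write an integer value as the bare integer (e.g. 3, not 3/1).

5/2,3/2

1. join Q+U (d=1) ⇒ QU; edges |Q|=1/2, |U|=1/2
  updated: d(A,QU)=10, d(O,QU)=33/2, d(P,QU)=13/2, d(QU,T)=11/2, d(QU,X)=35/2
2. join A+P (d=2) ⇒ AP; edges |A|=1, |P|=1
  updated: d(AP,O)=13, d(AP,QU)=33/4, d(AP,T)=6, d(AP,X)=8
3. join T+X (d=4) ⇒ TX; edges |T|=2, |X|=2
  updated: d(AP,TX)=7, d(O,TX)=27/2, d(QU,TX)=23/2
4. join AP+TX (d=7) ⇒ APTX; edges |AP|=5/2, |TX|=3/2
  updated: d(APTX,O)=53/4, d(APTX,QU)=79/8
5. join APTX+QU (d=79/8) ⇒ APQTUX; edges |APTX|=23/16, |QU|=71/16
  updated: d(APQTUX,O)=43/3
6. join APQTUX+O (d=43/3) ⇒ AOPQTUX; edges |APQTUX|=107/48, |O|=43/6
final tree: ((((A:1,P:1):5/2,(T:2,X:2):3/2):23/16,(Q:1/2,U:1/2):71/16):107/48,O:43/6)
total length: 1261/48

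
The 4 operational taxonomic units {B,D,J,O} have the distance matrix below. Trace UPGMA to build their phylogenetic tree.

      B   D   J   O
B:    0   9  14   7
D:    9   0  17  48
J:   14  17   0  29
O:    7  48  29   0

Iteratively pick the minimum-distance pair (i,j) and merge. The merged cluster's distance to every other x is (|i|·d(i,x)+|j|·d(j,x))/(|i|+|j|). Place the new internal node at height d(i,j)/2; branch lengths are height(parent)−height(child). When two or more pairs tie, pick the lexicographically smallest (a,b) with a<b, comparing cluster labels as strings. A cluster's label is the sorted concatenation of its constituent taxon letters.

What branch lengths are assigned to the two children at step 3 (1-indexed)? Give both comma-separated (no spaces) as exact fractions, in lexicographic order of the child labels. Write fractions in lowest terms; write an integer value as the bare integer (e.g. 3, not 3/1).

step 1: merge (B,O) at d=7; branch lengths B→7/2, O→7/2; new cluster BO
  updated: d(BO,D)=57/2, d(BO,J)=43/2
step 2: merge (D,J) at d=17; branch lengths D→17/2, J→17/2; new cluster DJ
  updated: d(BO,DJ)=25
step 3: merge (BO,DJ) at d=25; branch lengths BO→9, DJ→4; new cluster BDJO
final tree: ((B:7/2,O:7/2):9,(D:17/2,J:17/2):4)
total length: 37

9,4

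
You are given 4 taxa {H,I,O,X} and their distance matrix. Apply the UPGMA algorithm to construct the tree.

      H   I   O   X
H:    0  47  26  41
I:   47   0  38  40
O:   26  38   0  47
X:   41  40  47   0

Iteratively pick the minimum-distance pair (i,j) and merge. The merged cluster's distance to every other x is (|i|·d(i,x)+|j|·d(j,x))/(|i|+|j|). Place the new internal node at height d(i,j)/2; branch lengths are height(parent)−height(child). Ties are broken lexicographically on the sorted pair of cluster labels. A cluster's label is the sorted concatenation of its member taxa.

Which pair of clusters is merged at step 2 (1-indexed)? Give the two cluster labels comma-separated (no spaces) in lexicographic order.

iteration 1: select H,O (d=26); attach at lengths (13, 13); label the merged cluster HO
  updated: d(HO,I)=85/2, d(HO,X)=44
iteration 2: select I,X (d=40); attach at lengths (20, 20); label the merged cluster IX
  updated: d(HO,IX)=173/4
iteration 3: select HO,IX (d=173/4); attach at lengths (69/8, 13/8); label the merged cluster HIOX
final tree: ((H:13,O:13):69/8,(I:20,X:20):13/8)
total length: 305/4

I,X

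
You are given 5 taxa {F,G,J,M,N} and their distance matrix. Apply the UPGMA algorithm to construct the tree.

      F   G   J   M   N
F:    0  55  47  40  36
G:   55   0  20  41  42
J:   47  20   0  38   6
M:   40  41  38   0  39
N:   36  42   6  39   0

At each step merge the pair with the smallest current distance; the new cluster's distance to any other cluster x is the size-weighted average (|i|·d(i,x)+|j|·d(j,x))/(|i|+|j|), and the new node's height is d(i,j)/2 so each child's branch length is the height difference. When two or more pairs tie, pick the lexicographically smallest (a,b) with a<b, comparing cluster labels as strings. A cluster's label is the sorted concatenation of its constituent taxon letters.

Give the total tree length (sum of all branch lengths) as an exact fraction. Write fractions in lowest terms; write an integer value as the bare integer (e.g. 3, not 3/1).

1. join J+N (d=6) ⇒ JN; edges |J|=3, |N|=3
  updated: d(F,JN)=83/2, d(G,JN)=31, d(JN,M)=77/2
2. join G+JN (d=31) ⇒ GJN; edges |G|=31/2, |JN|=25/2
  updated: d(F,GJN)=46, d(GJN,M)=118/3
3. join GJN+M (d=118/3) ⇒ GJMN; edges |GJN|=25/6, |M|=59/3
  updated: d(F,GJMN)=89/2
4. join F+GJMN (d=89/2) ⇒ FGJMN; edges |F|=89/4, |GJMN|=31/12
final tree: (F:89/4,((G:31/2,(J:3,N:3):25/2):25/6,M:59/3):31/12)
total length: 248/3

248/3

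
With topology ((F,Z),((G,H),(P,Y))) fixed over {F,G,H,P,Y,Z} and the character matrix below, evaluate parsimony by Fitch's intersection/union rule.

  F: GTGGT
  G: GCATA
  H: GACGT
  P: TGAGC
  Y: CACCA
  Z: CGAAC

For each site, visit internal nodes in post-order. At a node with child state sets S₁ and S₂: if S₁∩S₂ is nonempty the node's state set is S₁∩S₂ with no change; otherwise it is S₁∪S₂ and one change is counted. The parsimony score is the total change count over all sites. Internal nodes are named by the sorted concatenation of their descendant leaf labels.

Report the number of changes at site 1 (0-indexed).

[col 0] FZ: children F:{G}, Z:{C} ∪→ {C,G}; cost 1
[col 0] GH: children G:{G}, H:{G} ∩→ {G}; cost 0
[col 0] PY: children P:{T}, Y:{C} ∪→ {C,T}; cost 1
[col 0] GHPY: children GH:{G}, PY:{C,T} ∪→ {C,G,T}; cost 1
[col 0] FGHPYZ: children FZ:{C,G}, GHPY:{C,G,T} ∩→ {C,G}; cost 0
[col 1] FZ: children F:{T}, Z:{G} ∪→ {G,T}; cost 1
[col 1] GH: children G:{C}, H:{A} ∪→ {A,C}; cost 1
[col 1] PY: children P:{G}, Y:{A} ∪→ {A,G}; cost 1
[col 1] GHPY: children GH:{A,C}, PY:{A,G} ∩→ {A}; cost 0
[col 1] FGHPYZ: children FZ:{G,T}, GHPY:{A} ∪→ {A,G,T}; cost 1
[col 2] FZ: children F:{G}, Z:{A} ∪→ {A,G}; cost 1
[col 2] GH: children G:{A}, H:{C} ∪→ {A,C}; cost 1
[col 2] PY: children P:{A}, Y:{C} ∪→ {A,C}; cost 1
[col 2] GHPY: children GH:{A,C}, PY:{A,C} ∩→ {A,C}; cost 0
[col 2] FGHPYZ: children FZ:{A,G}, GHPY:{A,C} ∩→ {A}; cost 0
[col 3] FZ: children F:{G}, Z:{A} ∪→ {A,G}; cost 1
[col 3] GH: children G:{T}, H:{G} ∪→ {G,T}; cost 1
[col 3] PY: children P:{G}, Y:{C} ∪→ {C,G}; cost 1
[col 3] GHPY: children GH:{G,T}, PY:{C,G} ∩→ {G}; cost 0
[col 3] FGHPYZ: children FZ:{A,G}, GHPY:{G} ∩→ {G}; cost 0
[col 4] FZ: children F:{T}, Z:{C} ∪→ {C,T}; cost 1
[col 4] GH: children G:{A}, H:{T} ∪→ {A,T}; cost 1
[col 4] PY: children P:{C}, Y:{A} ∪→ {A,C}; cost 1
[col 4] GHPY: children GH:{A,T}, PY:{A,C} ∩→ {A}; cost 0
[col 4] FGHPYZ: children FZ:{C,T}, GHPY:{A} ∪→ {A,C,T}; cost 1
per-site changes: [3, 4, 3, 3, 4]; total = 17

4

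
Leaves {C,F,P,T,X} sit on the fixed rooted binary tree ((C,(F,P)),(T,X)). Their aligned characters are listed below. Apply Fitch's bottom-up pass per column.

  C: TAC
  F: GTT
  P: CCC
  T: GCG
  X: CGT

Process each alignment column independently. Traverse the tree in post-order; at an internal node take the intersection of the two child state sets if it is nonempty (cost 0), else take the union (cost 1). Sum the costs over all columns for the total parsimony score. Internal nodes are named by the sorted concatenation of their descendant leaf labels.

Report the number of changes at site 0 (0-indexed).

3

FP@0: {G} ∪ {C} = {C,G} (union, +1)
CFP@0: {T} ∪ {C,G} = {C,G,T} (union, +1)
TX@0: {G} ∪ {C} = {C,G} (union, +1)
CFPTX@0: {C,G,T} ∩ {C,G} = {C,G} (intersection, +0)
FP@1: {T} ∪ {C} = {C,T} (union, +1)
CFP@1: {A} ∪ {C,T} = {A,C,T} (union, +1)
TX@1: {C} ∪ {G} = {C,G} (union, +1)
CFPTX@1: {A,C,T} ∩ {C,G} = {C} (intersection, +0)
FP@2: {T} ∪ {C} = {C,T} (union, +1)
CFP@2: {C} ∩ {C,T} = {C} (intersection, +0)
TX@2: {G} ∪ {T} = {G,T} (union, +1)
CFPTX@2: {C} ∪ {G,T} = {C,G,T} (union, +1)
per-site changes: [3, 3, 3]; total = 9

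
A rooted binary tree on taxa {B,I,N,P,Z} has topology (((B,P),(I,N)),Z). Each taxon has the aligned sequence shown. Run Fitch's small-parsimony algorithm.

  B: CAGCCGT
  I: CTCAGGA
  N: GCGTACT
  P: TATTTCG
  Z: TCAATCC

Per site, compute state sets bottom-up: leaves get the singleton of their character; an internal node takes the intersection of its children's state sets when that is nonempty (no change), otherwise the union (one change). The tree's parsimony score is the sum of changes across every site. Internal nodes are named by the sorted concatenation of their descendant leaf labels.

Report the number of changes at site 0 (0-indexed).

BP@0: {C} ∪ {T} = {C,T} (union, +1)
IN@0: {C} ∪ {G} = {C,G} (union, +1)
BINP@0: {C,T} ∩ {C,G} = {C} (intersection, +0)
BINPZ@0: {C} ∪ {T} = {C,T} (union, +1)
BP@1: {A} ∩ {A} = {A} (intersection, +0)
IN@1: {T} ∪ {C} = {C,T} (union, +1)
BINP@1: {A} ∪ {C,T} = {A,C,T} (union, +1)
BINPZ@1: {A,C,T} ∩ {C} = {C} (intersection, +0)
BP@2: {G} ∪ {T} = {G,T} (union, +1)
IN@2: {C} ∪ {G} = {C,G} (union, +1)
BINP@2: {G,T} ∩ {C,G} = {G} (intersection, +0)
BINPZ@2: {G} ∪ {A} = {A,G} (union, +1)
BP@3: {C} ∪ {T} = {C,T} (union, +1)
IN@3: {A} ∪ {T} = {A,T} (union, +1)
BINP@3: {C,T} ∩ {A,T} = {T} (intersection, +0)
BINPZ@3: {T} ∪ {A} = {A,T} (union, +1)
BP@4: {C} ∪ {T} = {C,T} (union, +1)
IN@4: {G} ∪ {A} = {A,G} (union, +1)
BINP@4: {C,T} ∪ {A,G} = {A,C,G,T} (union, +1)
BINPZ@4: {A,C,G,T} ∩ {T} = {T} (intersection, +0)
BP@5: {G} ∪ {C} = {C,G} (union, +1)
IN@5: {G} ∪ {C} = {C,G} (union, +1)
BINP@5: {C,G} ∩ {C,G} = {C,G} (intersection, +0)
BINPZ@5: {C,G} ∩ {C} = {C} (intersection, +0)
BP@6: {T} ∪ {G} = {G,T} (union, +1)
IN@6: {A} ∪ {T} = {A,T} (union, +1)
BINP@6: {G,T} ∩ {A,T} = {T} (intersection, +0)
BINPZ@6: {T} ∪ {C} = {C,T} (union, +1)
per-site changes: [3, 2, 3, 3, 3, 2, 3]; total = 19

3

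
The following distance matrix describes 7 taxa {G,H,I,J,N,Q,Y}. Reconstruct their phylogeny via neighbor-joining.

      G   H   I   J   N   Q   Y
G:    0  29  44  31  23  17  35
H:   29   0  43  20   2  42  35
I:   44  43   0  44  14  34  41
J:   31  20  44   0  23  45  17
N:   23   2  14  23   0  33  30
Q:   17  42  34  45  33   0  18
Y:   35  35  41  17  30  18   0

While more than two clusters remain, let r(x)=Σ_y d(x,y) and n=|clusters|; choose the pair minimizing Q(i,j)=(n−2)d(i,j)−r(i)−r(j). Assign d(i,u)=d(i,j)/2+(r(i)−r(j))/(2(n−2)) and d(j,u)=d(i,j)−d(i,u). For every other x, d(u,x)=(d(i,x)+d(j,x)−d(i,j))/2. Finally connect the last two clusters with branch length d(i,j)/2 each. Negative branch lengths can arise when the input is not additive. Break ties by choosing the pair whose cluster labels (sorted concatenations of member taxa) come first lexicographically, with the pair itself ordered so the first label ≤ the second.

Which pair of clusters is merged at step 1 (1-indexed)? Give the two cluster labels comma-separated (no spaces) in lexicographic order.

1. join H+N (d=2, Q=-286) ⇒ HN; edges |H|=28/5, |N|=-18/5
  updated: d(G,HN)=25, d(HN,I)=55/2, d(HN,J)=41/2, d(HN,Q)=73/2, d(HN,Y)=63/2
2. join G+Q (d=17, Q=-469/2) ⇒ GQ; edges |G|=139/16, |Q|=133/16
  updated: d(GQ,HN)=89/4, d(GQ,I)=61/2, d(GQ,J)=59/2, d(GQ,Y)=18
3. join J+Y (d=17, Q=-335/2) ⇒ JY; edges |J|=109/12, |Y|=95/12
  updated: d(GQ,JY)=61/4, d(HN,JY)=35/2, d(I,JY)=34
4. join GQ+JY (d=61/4, Q=-417/4) ⇒ GJQY; edges |GQ|=127/16, |JY|=117/16
  updated: d(GJQY,HN)=49/4, d(GJQY,I)=197/8
5. join GJQY+HN (d=49/4, Q=-515/8) ⇒ GHJNQY; edges |GJQY|=75/16, |HN|=121/16
  updated: d(GHJNQY,I)=319/16
6. join GHJNQY+I (d=319/16) ⇒ GHIJNQY; edges |GHJNQY|=319/32, |I|=319/32
final tree: ((((G:139/16,Q:133/16):127/16,(J:109/12,Y:95/12):117/16):75/16,(H:28/5,N:-18/5):121/16):319/32,I:319/32)
total length: 1335/16

H,N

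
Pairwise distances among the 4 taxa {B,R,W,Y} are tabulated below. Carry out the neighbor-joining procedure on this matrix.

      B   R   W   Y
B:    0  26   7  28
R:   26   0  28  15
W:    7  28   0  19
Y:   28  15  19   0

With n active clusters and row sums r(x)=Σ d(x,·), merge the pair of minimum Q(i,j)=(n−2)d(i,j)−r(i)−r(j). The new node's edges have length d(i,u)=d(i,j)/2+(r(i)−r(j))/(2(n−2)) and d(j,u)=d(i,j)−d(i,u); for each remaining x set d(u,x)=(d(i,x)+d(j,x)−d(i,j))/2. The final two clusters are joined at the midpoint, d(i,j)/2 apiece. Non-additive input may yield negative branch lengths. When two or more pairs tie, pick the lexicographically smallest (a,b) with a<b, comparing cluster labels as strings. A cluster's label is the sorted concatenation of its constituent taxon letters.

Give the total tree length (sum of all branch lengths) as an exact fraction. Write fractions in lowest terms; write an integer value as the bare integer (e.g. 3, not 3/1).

145/4

step 1: merge (B,W) at d=7, Q=-101; branch lengths B→21/4, W→7/4; new cluster BW
  updated: d(BW,R)=47/2, d(BW,Y)=20
step 2: merge (BW,R) at d=47/2, Q=-117/2; branch lengths BW→57/4, R→37/4; new cluster BRW
  updated: d(BRW,Y)=23/4
step 3: merge (BRW,Y) at d=23/4; branch lengths BRW→23/8, Y→23/8; new cluster BRWY
final tree: (((B:21/4,W:7/4):57/4,R:37/4):23/8,Y:23/8)
total length: 145/4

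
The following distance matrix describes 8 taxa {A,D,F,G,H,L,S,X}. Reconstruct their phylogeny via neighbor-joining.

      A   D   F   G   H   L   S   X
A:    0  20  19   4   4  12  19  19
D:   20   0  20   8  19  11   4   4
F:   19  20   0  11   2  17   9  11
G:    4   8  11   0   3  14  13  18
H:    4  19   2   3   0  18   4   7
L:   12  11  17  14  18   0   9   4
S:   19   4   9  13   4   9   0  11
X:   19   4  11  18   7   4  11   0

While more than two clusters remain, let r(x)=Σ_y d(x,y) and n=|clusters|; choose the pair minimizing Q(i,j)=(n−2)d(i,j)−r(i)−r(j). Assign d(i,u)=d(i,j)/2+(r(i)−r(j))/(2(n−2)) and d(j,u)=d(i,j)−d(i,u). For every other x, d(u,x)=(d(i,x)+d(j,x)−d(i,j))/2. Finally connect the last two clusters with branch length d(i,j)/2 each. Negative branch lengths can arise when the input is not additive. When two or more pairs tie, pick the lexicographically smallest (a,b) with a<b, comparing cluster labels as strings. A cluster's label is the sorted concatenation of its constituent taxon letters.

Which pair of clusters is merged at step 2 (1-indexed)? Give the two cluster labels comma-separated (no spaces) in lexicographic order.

F,H

iteration 1: select A,G (d=4, Q=-144); attach at lengths (25/6, -1/6); label the merged cluster AG
  updated: d(AG,D)=12, d(AG,F)=13, d(AG,H)=3/2, d(AG,L)=11, d(AG,S)=14, d(AG,X)=33/2
iteration 2: select F,H (d=2, Q=-227/2); attach at lengths (61/20, -21/20); label the merged cluster FH
  updated: d(AG,FH)=25/4, d(D,FH)=37/2, d(FH,L)=33/2, d(FH,S)=11/2, d(FH,X)=8
iteration 3: select AG,FH (d=25/4, Q=-179/2); attach at lengths (15/4, 5/2); label the merged cluster AFGH
  updated: d(AFGH,D)=97/8, d(AFGH,L)=85/8, d(AFGH,S)=53/8, d(AFGH,X)=73/8
iteration 4: select L,X (d=4, Q=-203/4); attach at lengths (37/12, 11/12); label the merged cluster LX
  updated: d(AFGH,LX)=63/8, d(D,LX)=11/2, d(LX,S)=8
iteration 5: select AFGH,LX (d=63/8, Q=-129/4); attach at lengths (21/4, 21/8); label the merged cluster AFGHLX
  updated: d(AFGHLX,D)=39/8, d(AFGHLX,S)=27/8
iteration 6: select AFGHLX,D (d=39/8, Q=-49/4); attach at lengths (17/8, 11/4); label the merged cluster ADFGHLX
  updated: d(ADFGHLX,S)=5/4
iteration 7: select ADFGHLX,S (d=5/4); attach at lengths (5/8, 5/8); label the merged cluster ADFGHLSX
final tree: (((((A:25/6,G:-1/6):15/4,(F:61/20,H:-21/20):5/2):21/4,(L:37/12,X:11/12):21/8):17/8,D:11/4):5/8,S:5/8)
total length: 121/4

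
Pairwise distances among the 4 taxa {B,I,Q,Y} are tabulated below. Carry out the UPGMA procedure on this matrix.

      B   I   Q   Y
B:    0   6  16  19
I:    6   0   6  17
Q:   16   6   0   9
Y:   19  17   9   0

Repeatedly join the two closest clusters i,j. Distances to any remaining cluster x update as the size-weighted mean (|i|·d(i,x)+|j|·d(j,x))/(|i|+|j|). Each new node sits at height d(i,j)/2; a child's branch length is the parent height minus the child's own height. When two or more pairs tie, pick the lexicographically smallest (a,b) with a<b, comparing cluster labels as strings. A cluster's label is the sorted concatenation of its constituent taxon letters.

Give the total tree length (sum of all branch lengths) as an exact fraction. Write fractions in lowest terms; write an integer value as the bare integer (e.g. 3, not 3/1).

step 1: merge (B,I) at d=6; branch lengths B→3, I→3; new cluster BI
  updated: d(BI,Q)=11, d(BI,Y)=18
step 2: merge (Q,Y) at d=9; branch lengths Q→9/2, Y→9/2; new cluster QY
  updated: d(BI,QY)=29/2
step 3: merge (BI,QY) at d=29/2; branch lengths BI→17/4, QY→11/4; new cluster BIQY
final tree: ((B:3,I:3):17/4,(Q:9/2,Y:9/2):11/4)
total length: 22

22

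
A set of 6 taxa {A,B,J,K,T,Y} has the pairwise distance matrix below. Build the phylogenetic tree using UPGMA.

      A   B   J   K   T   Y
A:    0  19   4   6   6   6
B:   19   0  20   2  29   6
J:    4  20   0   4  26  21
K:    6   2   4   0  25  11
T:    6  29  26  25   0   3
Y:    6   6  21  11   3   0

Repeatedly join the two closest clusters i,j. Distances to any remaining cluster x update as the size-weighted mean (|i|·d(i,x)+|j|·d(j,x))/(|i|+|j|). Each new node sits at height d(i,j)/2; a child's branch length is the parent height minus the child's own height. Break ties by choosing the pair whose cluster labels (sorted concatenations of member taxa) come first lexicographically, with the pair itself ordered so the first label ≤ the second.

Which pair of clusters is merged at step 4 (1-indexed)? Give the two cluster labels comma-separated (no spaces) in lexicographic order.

AJ,BK

iteration 1: select B,K (d=2); attach at lengths (1, 1); label the merged cluster BK
  updated: d(A,BK)=25/2, d(BK,J)=12, d(BK,T)=27, d(BK,Y)=17/2
iteration 2: select T,Y (d=3); attach at lengths (3/2, 3/2); label the merged cluster TY
  updated: d(A,TY)=6, d(BK,TY)=71/4, d(J,TY)=47/2
iteration 3: select A,J (d=4); attach at lengths (2, 2); label the merged cluster AJ
  updated: d(AJ,BK)=49/4, d(AJ,TY)=59/4
iteration 4: select AJ,BK (d=49/4); attach at lengths (33/8, 41/8); label the merged cluster ABJK
  updated: d(ABJK,TY)=65/4
iteration 5: select ABJK,TY (d=65/4); attach at lengths (2, 53/8); label the merged cluster ABJKTY
final tree: (((A:2,J:2):33/8,(B:1,K:1):41/8):2,(T:3/2,Y:3/2):53/8)
total length: 215/8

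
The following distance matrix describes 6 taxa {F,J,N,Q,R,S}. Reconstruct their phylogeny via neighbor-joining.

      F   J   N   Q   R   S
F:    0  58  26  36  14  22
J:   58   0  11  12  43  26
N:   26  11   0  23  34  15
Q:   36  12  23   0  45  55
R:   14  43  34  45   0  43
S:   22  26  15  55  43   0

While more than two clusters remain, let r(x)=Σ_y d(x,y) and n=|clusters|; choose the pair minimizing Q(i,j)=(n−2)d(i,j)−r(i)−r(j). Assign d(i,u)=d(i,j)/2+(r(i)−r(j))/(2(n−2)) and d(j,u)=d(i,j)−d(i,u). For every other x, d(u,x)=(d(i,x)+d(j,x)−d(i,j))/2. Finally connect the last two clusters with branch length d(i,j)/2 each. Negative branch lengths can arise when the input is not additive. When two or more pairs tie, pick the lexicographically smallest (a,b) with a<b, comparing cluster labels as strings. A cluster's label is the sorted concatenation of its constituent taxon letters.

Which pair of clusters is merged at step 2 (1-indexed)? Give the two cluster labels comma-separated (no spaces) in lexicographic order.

iteration 1: select F,R (d=14, Q=-279); attach at lengths (33/8, 79/8); label the merged cluster FR
  updated: d(FR,J)=87/2, d(FR,N)=23, d(FR,Q)=67/2, d(FR,S)=51/2
iteration 2: select J,Q (d=12, Q=-180); attach at lengths (5/6, 67/6); label the merged cluster JQ
  updated: d(FR,JQ)=65/2, d(JQ,N)=11, d(JQ,S)=69/2
iteration 3: select FR,S (d=51/2, Q=-105); attach at lengths (57/4, 45/4); label the merged cluster FRS
  updated: d(FRS,JQ)=83/4, d(FRS,N)=25/4
iteration 4: select FRS,JQ (d=83/4, Q=-38); attach at lengths (8, 51/4); label the merged cluster FJQRS
  updated: d(FJQRS,N)=-7/4
iteration 5: select FJQRS,N (d=-7/4); attach at lengths (-7/8, -7/8); label the merged cluster FJNQRS
final tree: ((((F:33/8,R:79/8):57/4,S:45/4):8,(J:5/6,Q:67/6):51/4):-7/8,N:-7/8)
total length: 141/2

J,Q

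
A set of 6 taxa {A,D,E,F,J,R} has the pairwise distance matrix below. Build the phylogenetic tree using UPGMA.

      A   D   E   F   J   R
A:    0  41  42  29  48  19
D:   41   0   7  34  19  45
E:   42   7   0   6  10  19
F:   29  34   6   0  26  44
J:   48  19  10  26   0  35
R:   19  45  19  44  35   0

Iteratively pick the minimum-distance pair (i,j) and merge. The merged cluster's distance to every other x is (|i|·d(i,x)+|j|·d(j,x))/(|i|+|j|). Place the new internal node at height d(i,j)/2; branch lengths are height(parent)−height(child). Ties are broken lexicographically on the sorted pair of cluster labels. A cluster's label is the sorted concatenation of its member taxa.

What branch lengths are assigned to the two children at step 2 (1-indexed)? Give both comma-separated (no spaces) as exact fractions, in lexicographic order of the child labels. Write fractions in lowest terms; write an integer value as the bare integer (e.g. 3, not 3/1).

1. join E+F (d=6) ⇒ EF; edges |E|=3, |F|=3
  updated: d(A,EF)=71/2, d(D,EF)=41/2, d(EF,J)=18, d(EF,R)=63/2
2. join EF+J (d=18) ⇒ EFJ; edges |EF|=6, |J|=9
  updated: d(A,EFJ)=119/3, d(D,EFJ)=20, d(EFJ,R)=98/3
3. join A+R (d=19) ⇒ AR; edges |A|=19/2, |R|=19/2
  updated: d(AR,D)=43, d(AR,EFJ)=217/6
4. join D+EFJ (d=20) ⇒ DEFJ; edges |D|=10, |EFJ|=1
  updated: d(AR,DEFJ)=303/8
5. join AR+DEFJ (d=303/8) ⇒ ADEFJR; edges |AR|=151/16, |DEFJ|=143/16
final tree: ((A:19/2,R:19/2):151/16,(D:10,((E:3,F:3):6,J:9):1):143/16)
total length: 555/8

6,9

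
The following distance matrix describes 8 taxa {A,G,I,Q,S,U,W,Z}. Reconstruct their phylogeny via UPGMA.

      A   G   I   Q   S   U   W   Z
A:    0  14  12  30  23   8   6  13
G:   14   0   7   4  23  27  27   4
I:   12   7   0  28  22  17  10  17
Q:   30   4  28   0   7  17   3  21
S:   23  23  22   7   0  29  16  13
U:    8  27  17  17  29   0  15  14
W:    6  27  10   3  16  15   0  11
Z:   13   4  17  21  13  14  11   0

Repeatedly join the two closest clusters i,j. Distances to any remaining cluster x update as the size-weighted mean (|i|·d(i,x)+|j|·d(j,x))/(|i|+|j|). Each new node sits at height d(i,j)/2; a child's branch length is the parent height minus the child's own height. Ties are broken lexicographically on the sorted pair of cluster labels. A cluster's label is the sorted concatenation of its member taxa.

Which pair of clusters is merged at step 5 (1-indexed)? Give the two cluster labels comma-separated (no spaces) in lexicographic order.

GZ,I

1. join Q+W (d=3) ⇒ QW; edges |Q|=3/2, |W|=3/2
  updated: d(A,QW)=18, d(G,QW)=31/2, d(I,QW)=19, d(QW,S)=23/2, d(QW,U)=16, d(QW,Z)=16
2. join G+Z (d=4) ⇒ GZ; edges |G|=2, |Z|=2
  updated: d(A,GZ)=27/2, d(GZ,I)=12, d(GZ,QW)=63/4, d(GZ,S)=18, d(GZ,U)=41/2
3. join A+U (d=8) ⇒ AU; edges |A|=4, |U|=4
  updated: d(AU,GZ)=17, d(AU,I)=29/2, d(AU,QW)=17, d(AU,S)=26
4. join QW+S (d=23/2) ⇒ QSW; edges |QW|=17/4, |S|=23/4
  updated: d(AU,QSW)=20, d(GZ,QSW)=33/2, d(I,QSW)=20
5. join GZ+I (d=12) ⇒ GIZ; edges |GZ|=4, |I|=6
  updated: d(AU,GIZ)=97/6, d(GIZ,QSW)=53/3
6. join AU+GIZ (d=97/6) ⇒ AGIUZ; edges |AU|=49/12, |GIZ|=25/12
  updated: d(AGIUZ,QSW)=93/5
7. join AGIUZ+QSW (d=93/5) ⇒ AGIQSUWZ; edges |AGIUZ|=73/60, |QSW|=71/20
final tree: (((A:4,U:4):49/12,((G:2,Z:2):4,I:6):25/12):73/60,((Q:3/2,W:3/2):17/4,S:23/4):71/20)
total length: 689/15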